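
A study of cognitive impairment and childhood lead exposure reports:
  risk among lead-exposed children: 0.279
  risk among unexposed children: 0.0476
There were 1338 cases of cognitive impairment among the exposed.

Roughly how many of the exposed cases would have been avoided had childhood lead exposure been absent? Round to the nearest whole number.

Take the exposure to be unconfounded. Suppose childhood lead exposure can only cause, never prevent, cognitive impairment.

Let p₁ = 0.279, p₀ = 0.0476.
PN = (p₁ − p₀)/p₁ = (0.279 − 0.0476) / 0.279 ≈ 0.82939.
Attributable cases ≈ PN × (exposed cases) = 0.82939 × 1338 ≈ 1109.72.

about 1110 cases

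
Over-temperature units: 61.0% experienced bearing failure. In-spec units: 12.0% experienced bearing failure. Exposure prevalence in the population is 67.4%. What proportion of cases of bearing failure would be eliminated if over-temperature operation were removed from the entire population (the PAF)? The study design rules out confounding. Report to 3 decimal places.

p₁ = 0.61, p₀ = 0.12.
Overall risk P(Y=1) = π·p₁ + (1−π)·p₀ = 0.674×0.61 + 0.326×0.12 = 0.45026.
Under exogeneity, PAF = [P(Y=1) − p₀] / P(Y=1).
PAF = (0.45026 − 0.12) / 0.45026 ≈ 0.7335

PAF ≈ 0.733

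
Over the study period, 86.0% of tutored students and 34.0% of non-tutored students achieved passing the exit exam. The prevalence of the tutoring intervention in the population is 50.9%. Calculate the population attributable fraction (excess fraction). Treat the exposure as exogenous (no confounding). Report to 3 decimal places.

PAF ≈ 0.438

p₁ = 0.86, p₀ = 0.34.
Overall risk P(Y=1) = π·p₁ + (1−π)·p₀ = 0.509×0.86 + 0.491×0.34 = 0.60468.
Under exogeneity, PAF = [P(Y=1) − p₀] / P(Y=1).
PAF = (0.60468 − 0.34) / 0.60468 ≈ 0.4377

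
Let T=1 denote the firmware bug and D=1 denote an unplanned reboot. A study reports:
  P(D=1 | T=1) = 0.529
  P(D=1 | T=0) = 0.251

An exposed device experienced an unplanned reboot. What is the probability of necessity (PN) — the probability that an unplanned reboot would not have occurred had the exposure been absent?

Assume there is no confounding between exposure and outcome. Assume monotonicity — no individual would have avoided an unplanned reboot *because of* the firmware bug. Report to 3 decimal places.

Let p₁ = 0.529, p₀ = 0.251.
Under exogeneity and monotonicity, PN = (p₁ − p₀) / p₁.
PN = (0.529 − 0.251) / 0.529 = 0.278 / 0.529 ≈ 0.5255

PN ≈ 0.526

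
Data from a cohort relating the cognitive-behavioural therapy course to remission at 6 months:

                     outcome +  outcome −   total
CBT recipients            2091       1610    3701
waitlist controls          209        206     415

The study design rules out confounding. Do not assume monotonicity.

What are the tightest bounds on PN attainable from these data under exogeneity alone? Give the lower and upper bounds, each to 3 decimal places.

p₁ = P(outcome | exposed) = 2091/3701 = 0.56498
p₀ = P(outcome | unexposed) = 209/415 = 0.50361
Under exogeneity alone the bounds on PN are max{0,(p₁−p₀)/p₁} ≤ PN ≤ min{1,(1−p₀)/p₁}.
  lower = (p₁ − p₀)/p₁ = 0.061368 / 0.56498 ≈ 0.1086
  upper = min{1, (1 − p₀)/p₁} = 0.49639 / 0.56498 ≈ 0.8786

0.109 ≤ PN ≤ 0.879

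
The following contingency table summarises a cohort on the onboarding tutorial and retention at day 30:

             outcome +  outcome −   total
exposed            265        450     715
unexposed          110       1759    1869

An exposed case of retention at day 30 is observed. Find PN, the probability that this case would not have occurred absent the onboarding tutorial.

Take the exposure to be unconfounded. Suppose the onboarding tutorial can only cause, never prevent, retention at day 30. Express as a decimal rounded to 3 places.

PN ≈ 0.841

p₁ = P(outcome | exposed) = 265/715 = 0.37063
p₀ = P(outcome | unexposed) = 110/1869 = 0.058855
Under exogeneity and monotonicity, PN = (p₁ − p₀) / p₁.
PN = (0.37063 − 0.058855) / 0.37063 = 0.31177 / 0.37063 ≈ 0.8412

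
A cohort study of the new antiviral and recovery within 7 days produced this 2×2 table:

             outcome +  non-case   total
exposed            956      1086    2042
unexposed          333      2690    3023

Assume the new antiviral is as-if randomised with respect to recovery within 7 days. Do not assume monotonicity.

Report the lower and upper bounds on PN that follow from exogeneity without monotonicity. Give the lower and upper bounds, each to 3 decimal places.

0.765 ≤ PN ≤ 1.000

p₁ = P(outcome | exposed) = 956/2042 = 0.46817
p₀ = P(outcome | unexposed) = 333/3023 = 0.11016
Under exogeneity alone the bounds on PN are max{0,(p₁−p₀)/p₁} ≤ PN ≤ min{1,(1−p₀)/p₁}.
  lower = (p₁ − p₀)/p₁ = 0.35801 / 0.46817 ≈ 0.7647
  upper = min{1, (1 − p₀)/p₁} = 0.88984 / 0.46817 ≈ 1.9007 → capped at 1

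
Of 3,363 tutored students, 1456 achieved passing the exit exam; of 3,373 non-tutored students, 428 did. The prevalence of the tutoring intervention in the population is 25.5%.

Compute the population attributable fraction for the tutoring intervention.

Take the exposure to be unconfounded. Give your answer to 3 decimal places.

PAF ≈ 0.381

p₁ = P(outcome | exposed) = 1456/3363 = 0.43295
p₀ = P(outcome | unexposed) = 428/3373 = 0.12689
Overall risk P(Y=1) = π·p₁ + (1−π)·p₀ = 0.255×0.43295 + 0.745×0.12689 = 0.20493.
Under exogeneity, PAF = [P(Y=1) − p₀] / P(Y=1).
PAF = (0.20493 − 0.12689) / 0.20493 ≈ 0.3808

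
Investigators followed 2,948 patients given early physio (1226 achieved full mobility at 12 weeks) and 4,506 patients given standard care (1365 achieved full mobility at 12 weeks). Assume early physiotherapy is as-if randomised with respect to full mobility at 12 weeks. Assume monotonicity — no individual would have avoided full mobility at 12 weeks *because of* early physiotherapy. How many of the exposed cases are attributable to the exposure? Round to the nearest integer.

about 333 cases

p₁ = P(outcome | exposed) = 1226/2948 = 0.41588
p₀ = P(outcome | unexposed) = 1365/4506 = 0.30293
PN = (p₁ − p₀)/p₁ = (0.41588 − 0.30293) / 0.41588 ≈ 0.27159.
Attributable cases ≈ PN × (exposed cases) = 0.27159 × 1226 ≈ 332.96.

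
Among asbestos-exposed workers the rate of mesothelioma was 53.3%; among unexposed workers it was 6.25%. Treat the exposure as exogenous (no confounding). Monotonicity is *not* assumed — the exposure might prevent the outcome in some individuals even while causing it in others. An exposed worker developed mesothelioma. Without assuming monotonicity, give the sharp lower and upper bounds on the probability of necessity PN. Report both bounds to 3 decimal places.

p₁ = 0.533, p₀ = 0.0625.
Under exogeneity alone the bounds on PN are max{0,(p₁−p₀)/p₁} ≤ PN ≤ min{1,(1−p₀)/p₁}.
  lower = (p₁ − p₀)/p₁ = 0.4705 / 0.533 ≈ 0.8827
  upper = min{1, (1 − p₀)/p₁} = 0.9375 / 0.533 ≈ 1.7589 → capped at 1

0.883 ≤ PN ≤ 1.000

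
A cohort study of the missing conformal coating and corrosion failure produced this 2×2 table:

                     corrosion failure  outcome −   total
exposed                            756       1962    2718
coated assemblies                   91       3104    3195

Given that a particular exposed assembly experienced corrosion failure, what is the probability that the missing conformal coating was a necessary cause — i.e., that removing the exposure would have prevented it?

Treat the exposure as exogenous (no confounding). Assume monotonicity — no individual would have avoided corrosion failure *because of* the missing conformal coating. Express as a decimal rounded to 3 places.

PN ≈ 0.898

p₁ = P(outcome | exposed) = 756/2718 = 0.27815
p₀ = P(outcome | unexposed) = 91/3195 = 0.028482
Under exogeneity and monotonicity, PN = (p₁ − p₀)/p₁.
PN = (0.27815 − 0.028482) / 0.27815 ≈ 0.8976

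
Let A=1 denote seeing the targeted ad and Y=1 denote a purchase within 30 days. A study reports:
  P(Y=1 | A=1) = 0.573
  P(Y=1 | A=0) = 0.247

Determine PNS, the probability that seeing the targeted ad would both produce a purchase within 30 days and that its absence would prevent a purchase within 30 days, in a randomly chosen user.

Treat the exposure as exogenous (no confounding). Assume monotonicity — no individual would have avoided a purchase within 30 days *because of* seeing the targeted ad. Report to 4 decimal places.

PNS ≈ 0.3260

Let p₁ = 0.573, p₀ = 0.247.
Under exogeneity and monotonicity, PNS = p₁ − p₀.
PNS = 0.573 − 0.247 = 0.326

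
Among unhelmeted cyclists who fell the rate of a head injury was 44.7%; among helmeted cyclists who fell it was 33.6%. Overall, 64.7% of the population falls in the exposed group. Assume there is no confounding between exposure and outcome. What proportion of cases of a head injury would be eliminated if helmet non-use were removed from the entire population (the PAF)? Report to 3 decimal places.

p₁ = 0.447, p₀ = 0.336.
Overall risk P(Y=1) = π·p₁ + (1−π)·p₀ = 0.647×0.447 + 0.353×0.336 = 0.40782.
Under exogeneity, PAF = [P(Y=1) − p₀] / P(Y=1).
PAF = (0.40782 − 0.336) / 0.40782 ≈ 0.1761

PAF ≈ 0.176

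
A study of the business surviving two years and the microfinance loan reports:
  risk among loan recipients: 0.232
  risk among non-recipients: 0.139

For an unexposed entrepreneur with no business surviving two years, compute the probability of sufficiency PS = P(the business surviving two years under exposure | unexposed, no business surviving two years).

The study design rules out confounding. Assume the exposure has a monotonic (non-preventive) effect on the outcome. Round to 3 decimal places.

PS ≈ 0.108

Let p₁ = 0.232, p₀ = 0.139.
Under exogeneity and monotonicity, PS = (p₁ − p₀) / (1 − p₀).
PS = (0.232 − 0.139) / (1 − 0.139) = 0.093 / 0.861 ≈ 0.1080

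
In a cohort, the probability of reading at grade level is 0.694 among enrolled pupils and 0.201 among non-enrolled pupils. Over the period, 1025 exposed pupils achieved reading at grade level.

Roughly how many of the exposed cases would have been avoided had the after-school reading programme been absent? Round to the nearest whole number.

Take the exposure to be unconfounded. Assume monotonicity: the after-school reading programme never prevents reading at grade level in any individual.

Let p₁ = 0.694, p₀ = 0.201.
PN = (p₁ − p₀)/p₁ = (0.694 − 0.201) / 0.694 ≈ 0.71037.
Attributable cases ≈ PN × (exposed cases) = 0.71037 × 1025 ≈ 728.13.

about 728 cases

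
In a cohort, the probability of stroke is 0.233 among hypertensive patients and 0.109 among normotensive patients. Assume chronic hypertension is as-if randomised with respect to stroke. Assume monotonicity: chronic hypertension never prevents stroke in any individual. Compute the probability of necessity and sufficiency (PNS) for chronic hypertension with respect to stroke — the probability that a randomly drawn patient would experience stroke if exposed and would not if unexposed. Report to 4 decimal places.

PNS ≈ 0.1240

Let p₁ = 0.233, p₀ = 0.109.
Under exogeneity and monotonicity, PNS = p₁ − p₀.
PNS = 0.233 − 0.109 = 0.124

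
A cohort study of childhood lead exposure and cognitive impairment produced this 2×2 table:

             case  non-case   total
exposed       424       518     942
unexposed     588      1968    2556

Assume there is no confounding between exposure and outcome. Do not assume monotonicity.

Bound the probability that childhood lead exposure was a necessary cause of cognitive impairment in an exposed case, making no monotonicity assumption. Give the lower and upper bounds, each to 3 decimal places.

p₁ = P(outcome | exposed) = 424/942 = 0.45011
p₀ = P(outcome | unexposed) = 588/2556 = 0.23005
Under exogeneity alone the bounds on PN are max{0,(p₁−p₀)/p₁} ≤ PN ≤ min{1,(1−p₀)/p₁}.
  lower = (p₁ − p₀)/p₁ = 0.22006 / 0.45011 ≈ 0.4889
  upper = min{1, (1 − p₀)/p₁} = 0.76995 / 0.45011 ≈ 1.7106 → capped at 1

0.489 ≤ PN ≤ 1.000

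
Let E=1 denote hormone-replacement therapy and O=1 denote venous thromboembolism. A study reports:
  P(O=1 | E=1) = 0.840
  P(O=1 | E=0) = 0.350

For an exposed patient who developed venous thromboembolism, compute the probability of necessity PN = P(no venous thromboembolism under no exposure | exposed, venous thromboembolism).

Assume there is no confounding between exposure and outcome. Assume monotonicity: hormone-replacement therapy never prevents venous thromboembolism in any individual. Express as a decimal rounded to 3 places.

PN ≈ 0.583

Let p₁ = 0.84, p₀ = 0.35.
Under exogeneity and monotonicity, PN = (p₁ − p₀) / p₁.
PN = (0.84 − 0.35) / 0.84 = 0.49 / 0.84 ≈ 0.5833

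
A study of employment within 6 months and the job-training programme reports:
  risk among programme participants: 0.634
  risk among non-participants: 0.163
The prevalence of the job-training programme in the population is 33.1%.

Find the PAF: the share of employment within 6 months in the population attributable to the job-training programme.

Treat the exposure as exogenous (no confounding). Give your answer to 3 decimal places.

PAF ≈ 0.489

Let p₁ = 0.634, p₀ = 0.163.
Overall risk P(Y=1) = π·p₁ + (1−π)·p₀ = 0.331×0.634 + 0.669×0.163 = 0.3189.
Under exogeneity, PAF = [P(Y=1) − p₀] / P(Y=1).
PAF = (0.3189 − 0.163) / 0.3189 ≈ 0.4889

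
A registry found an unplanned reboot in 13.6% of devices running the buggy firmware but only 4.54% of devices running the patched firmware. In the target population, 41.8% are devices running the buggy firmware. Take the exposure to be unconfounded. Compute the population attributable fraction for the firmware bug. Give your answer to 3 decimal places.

PAF ≈ 0.455

p₁ = 0.136, p₀ = 0.0454.
Overall risk P(Y=1) = π·p₁ + (1−π)·p₀ = 0.418×0.136 + 0.582×0.0454 = 0.083271.
Under exogeneity, PAF = [P(Y=1) − p₀] / P(Y=1).
PAF = (0.083271 − 0.0454) / 0.083271 ≈ 0.4548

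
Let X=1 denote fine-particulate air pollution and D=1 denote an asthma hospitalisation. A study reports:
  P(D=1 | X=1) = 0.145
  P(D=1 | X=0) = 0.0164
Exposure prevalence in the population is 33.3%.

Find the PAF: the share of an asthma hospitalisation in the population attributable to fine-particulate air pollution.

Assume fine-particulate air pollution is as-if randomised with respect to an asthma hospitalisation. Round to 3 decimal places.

Let p₁ = 0.145, p₀ = 0.0164.
Overall risk P(Y=1) = π·p₁ + (1−π)·p₀ = 0.333×0.145 + 0.667×0.0164 = 0.059224.
Under exogeneity, PAF = [P(Y=1) − p₀] / P(Y=1).
PAF = (0.059224 − 0.0164) / 0.059224 ≈ 0.7231

PAF ≈ 0.723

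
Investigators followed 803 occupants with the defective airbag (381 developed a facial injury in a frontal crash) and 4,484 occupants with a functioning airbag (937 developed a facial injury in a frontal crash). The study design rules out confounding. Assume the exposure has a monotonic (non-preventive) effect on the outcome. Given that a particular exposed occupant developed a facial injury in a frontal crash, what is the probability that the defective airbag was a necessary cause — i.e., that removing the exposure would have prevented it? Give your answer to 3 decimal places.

p₁ = P(outcome | exposed) = 381/803 = 0.47447
p₀ = P(outcome | unexposed) = 937/4484 = 0.20897
Under exogeneity and monotonicity, PN = (p₁ − p₀) / p₁.
PN = (0.47447 − 0.20897) / 0.47447 = 0.26551 / 0.47447 ≈ 0.5596

PN ≈ 0.560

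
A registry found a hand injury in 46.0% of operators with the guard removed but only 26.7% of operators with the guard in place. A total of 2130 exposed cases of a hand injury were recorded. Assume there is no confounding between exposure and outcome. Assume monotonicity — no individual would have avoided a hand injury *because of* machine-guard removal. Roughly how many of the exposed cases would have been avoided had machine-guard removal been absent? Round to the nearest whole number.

about 894 cases

p₁ = 0.46, p₀ = 0.267.
PN = (p₁ − p₀)/p₁ = (0.46 − 0.267) / 0.46 ≈ 0.41957.
Attributable cases ≈ PN × (exposed cases) = 0.41957 × 2130 ≈ 893.67.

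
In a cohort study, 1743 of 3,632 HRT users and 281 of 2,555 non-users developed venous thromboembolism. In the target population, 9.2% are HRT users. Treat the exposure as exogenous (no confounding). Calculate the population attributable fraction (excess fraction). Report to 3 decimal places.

p₁ = P(outcome | exposed) = 1743/3632 = 0.4799
p₀ = P(outcome | unexposed) = 281/2555 = 0.10998
Overall risk P(Y=1) = π·p₁ + (1−π)·p₀ = 0.092×0.4799 + 0.908×0.10998 = 0.14401.
Under exogeneity, PAF = [P(Y=1) − p₀] / P(Y=1).
PAF = (0.14401 − 0.10998) / 0.14401 ≈ 0.2363

PAF ≈ 0.236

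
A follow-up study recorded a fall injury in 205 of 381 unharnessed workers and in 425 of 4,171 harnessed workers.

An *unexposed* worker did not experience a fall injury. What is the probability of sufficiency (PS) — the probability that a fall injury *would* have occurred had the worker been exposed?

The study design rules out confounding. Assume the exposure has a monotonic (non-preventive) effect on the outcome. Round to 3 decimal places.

PS ≈ 0.486

p₁ = P(outcome | exposed) = 205/381 = 0.53806
p₀ = P(outcome | unexposed) = 425/4171 = 0.10189
Under exogeneity and monotonicity, PS = (p₁ − p₀) / (1 − p₀).
PS = (0.53806 − 0.10189) / (1 − 0.10189) = 0.43616 / 0.89811 ≈ 0.4856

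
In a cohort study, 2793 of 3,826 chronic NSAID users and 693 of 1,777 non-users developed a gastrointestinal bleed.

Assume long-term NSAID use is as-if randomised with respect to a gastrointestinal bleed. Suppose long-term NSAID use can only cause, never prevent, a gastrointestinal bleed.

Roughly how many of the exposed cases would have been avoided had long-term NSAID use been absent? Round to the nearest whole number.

p₁ = P(outcome | exposed) = 2793/3826 = 0.73001
p₀ = P(outcome | unexposed) = 693/1777 = 0.38998
PN = (p₁ − p₀)/p₁ = (0.73001 − 0.38998) / 0.73001 ≈ 0.46578.
Attributable cases ≈ PN × (exposed cases) = 0.46578 × 2793 ≈ 1300.92.

about 1301 cases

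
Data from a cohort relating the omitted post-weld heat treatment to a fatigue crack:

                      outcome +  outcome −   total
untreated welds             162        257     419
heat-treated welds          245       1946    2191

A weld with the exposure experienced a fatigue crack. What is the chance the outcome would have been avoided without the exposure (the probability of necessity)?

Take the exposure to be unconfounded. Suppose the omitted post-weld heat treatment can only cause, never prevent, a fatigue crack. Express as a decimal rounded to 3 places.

p₁ = P(outcome | exposed) = 162/419 = 0.38663
p₀ = P(outcome | unexposed) = 245/2191 = 0.11182
Under exogeneity and monotonicity, PN = (p₁ − p₀) / p₁.
PN = (0.38663 − 0.11182) / 0.38663 = 0.27481 / 0.38663 ≈ 0.7108

PN ≈ 0.711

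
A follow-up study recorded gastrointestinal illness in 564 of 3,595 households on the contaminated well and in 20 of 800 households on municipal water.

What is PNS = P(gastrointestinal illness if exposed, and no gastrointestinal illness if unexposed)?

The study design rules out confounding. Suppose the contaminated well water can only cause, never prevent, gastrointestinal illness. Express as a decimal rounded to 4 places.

PNS ≈ 0.1319

p₁ = P(outcome | exposed) = 564/3595 = 0.15688
p₀ = P(outcome | unexposed) = 20/800 = 0.025
Under exogeneity and monotonicity, PNS = p₁ − p₀.
PNS = 0.15688 − 0.025 = 0.13188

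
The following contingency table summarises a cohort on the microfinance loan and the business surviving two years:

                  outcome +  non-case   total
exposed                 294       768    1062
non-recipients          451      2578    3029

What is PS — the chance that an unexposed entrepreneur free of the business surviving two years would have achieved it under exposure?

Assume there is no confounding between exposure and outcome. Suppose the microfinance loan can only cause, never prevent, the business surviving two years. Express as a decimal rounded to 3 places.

PS ≈ 0.150

p₁ = P(outcome | exposed) = 294/1062 = 0.27684
p₀ = P(outcome | unexposed) = 451/3029 = 0.14889
Under exogeneity and monotonicity, PS = (p₁ − p₀)/(1 − p₀).
PS = (0.27684 − 0.14889) / 0.85111 ≈ 0.1503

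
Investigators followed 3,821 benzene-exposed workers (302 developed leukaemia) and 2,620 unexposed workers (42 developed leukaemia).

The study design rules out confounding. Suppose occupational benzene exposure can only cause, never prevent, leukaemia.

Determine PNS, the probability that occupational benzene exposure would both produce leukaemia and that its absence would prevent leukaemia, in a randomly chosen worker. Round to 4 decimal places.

PNS ≈ 0.0630

p₁ = P(outcome | exposed) = 302/3821 = 0.079037
p₀ = P(outcome | unexposed) = 42/2620 = 0.016031
Under exogeneity and monotonicity, PNS = p₁ − p₀.
PNS = 0.079037 − 0.016031 = 0.063006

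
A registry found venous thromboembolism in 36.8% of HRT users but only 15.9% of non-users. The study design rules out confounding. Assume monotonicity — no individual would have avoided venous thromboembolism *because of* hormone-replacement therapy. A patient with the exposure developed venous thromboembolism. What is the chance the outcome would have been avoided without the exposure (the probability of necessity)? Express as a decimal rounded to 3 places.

p₁ = 0.368, p₀ = 0.159.
Under exogeneity and monotonicity, PN = (p₁ − p₀) / p₁.
PN = (0.368 − 0.159) / 0.368 = 0.209 / 0.368 ≈ 0.5679

PN ≈ 0.568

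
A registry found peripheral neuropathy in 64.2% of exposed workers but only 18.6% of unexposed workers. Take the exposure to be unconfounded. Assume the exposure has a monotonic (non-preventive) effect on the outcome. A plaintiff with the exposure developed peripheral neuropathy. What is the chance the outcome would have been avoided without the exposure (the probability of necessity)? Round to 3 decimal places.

PN ≈ 0.710

p₁ = 0.642, p₀ = 0.186.
Under exogeneity and monotonicity, PN = (p₁ − p₀) / p₁.
PN = (0.642 − 0.186) / 0.642 = 0.456 / 0.642 ≈ 0.7103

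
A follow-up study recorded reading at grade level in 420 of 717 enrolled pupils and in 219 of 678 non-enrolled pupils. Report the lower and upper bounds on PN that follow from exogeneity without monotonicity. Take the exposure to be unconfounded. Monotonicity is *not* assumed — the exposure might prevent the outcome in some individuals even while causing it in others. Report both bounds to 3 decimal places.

p₁ = P(outcome | exposed) = 420/717 = 0.58577
p₀ = P(outcome | unexposed) = 219/678 = 0.32301
Under exogeneity alone the bounds on PN are max{0,(p₁−p₀)/p₁} ≤ PN ≤ min{1,(1−p₀)/p₁}.
  lower = (p₁ − p₀)/p₁ = 0.26277 / 0.58577 ≈ 0.4486
  upper = min{1, (1 − p₀)/p₁} = 0.67699 / 0.58577 ≈ 1.1557 → capped at 1

0.449 ≤ PN ≤ 1.000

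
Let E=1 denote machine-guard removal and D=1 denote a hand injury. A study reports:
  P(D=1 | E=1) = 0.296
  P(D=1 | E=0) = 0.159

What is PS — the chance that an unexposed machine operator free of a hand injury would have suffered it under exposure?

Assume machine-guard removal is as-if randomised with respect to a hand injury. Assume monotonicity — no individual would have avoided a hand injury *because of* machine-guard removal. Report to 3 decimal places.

Let p₁ = 0.296, p₀ = 0.159.
Under exogeneity and monotonicity, PS = (p₁ − p₀) / (1 − p₀).
PS = (0.296 − 0.159) / (1 − 0.159) = 0.137 / 0.841 ≈ 0.1629

PS ≈ 0.163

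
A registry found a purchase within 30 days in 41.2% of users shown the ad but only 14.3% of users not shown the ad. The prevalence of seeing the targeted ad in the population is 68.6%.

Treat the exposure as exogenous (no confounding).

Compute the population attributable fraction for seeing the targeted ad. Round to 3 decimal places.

p₁ = 0.412, p₀ = 0.143.
Overall risk P(Y=1) = π·p₁ + (1−π)·p₀ = 0.686×0.412 + 0.314×0.143 = 0.32753.
Under exogeneity, PAF = [P(Y=1) − p₀] / P(Y=1).
PAF = (0.32753 − 0.143) / 0.32753 ≈ 0.5634

PAF ≈ 0.563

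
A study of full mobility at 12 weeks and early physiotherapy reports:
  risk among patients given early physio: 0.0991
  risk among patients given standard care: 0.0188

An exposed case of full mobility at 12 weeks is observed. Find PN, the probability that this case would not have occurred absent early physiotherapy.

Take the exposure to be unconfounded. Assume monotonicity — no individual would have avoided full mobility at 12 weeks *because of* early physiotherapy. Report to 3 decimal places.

Let p₁ = 0.0991, p₀ = 0.0188.
Under exogeneity and monotonicity, PN = (p₁ − p₀) / p₁.
PN = (0.0991 − 0.0188) / 0.0991 = 0.0803 / 0.0991 ≈ 0.8103

PN ≈ 0.810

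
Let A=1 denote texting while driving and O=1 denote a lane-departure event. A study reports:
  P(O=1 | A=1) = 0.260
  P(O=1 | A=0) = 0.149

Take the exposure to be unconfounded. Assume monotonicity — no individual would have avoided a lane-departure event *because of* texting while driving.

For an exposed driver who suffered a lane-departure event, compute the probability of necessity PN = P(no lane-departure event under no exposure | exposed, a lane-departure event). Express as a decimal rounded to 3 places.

Let p₁ = 0.26, p₀ = 0.149.
Under exogeneity and monotonicity, PN = (p₁ − p₀) / p₁.
PN = (0.26 − 0.149) / 0.26 = 0.111 / 0.26 ≈ 0.4269

PN ≈ 0.427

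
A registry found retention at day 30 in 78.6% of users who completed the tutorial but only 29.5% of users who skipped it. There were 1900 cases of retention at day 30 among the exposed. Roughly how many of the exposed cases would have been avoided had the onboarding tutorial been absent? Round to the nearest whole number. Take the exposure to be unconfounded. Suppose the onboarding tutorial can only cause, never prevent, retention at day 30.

p₁ = 0.786, p₀ = 0.295.
PN = (p₁ − p₀)/p₁ = (0.786 − 0.295) / 0.786 ≈ 0.62468.
Attributable cases ≈ PN × (exposed cases) = 0.62468 × 1900 ≈ 1186.90.

about 1187 cases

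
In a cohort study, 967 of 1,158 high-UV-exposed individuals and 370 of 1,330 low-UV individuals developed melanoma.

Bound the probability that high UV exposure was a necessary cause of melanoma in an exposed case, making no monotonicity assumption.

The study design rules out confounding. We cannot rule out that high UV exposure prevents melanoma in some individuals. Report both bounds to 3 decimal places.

p₁ = P(outcome | exposed) = 967/1158 = 0.83506
p₀ = P(outcome | unexposed) = 370/1330 = 0.2782
Under exogeneity alone the bounds on PN are max{0,(p₁−p₀)/p₁} ≤ PN ≤ min{1,(1−p₀)/p₁}.
  lower = (p₁ − p₀)/p₁ = 0.55686 / 0.83506 ≈ 0.6669
  upper = min{1, (1 − p₀)/p₁} = 0.7218 / 0.83506 ≈ 0.8644

0.667 ≤ PN ≤ 0.864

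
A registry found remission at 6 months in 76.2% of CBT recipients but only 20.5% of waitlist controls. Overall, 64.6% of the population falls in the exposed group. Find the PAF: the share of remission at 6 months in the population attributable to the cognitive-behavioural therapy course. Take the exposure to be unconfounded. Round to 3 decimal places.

p₁ = 0.762, p₀ = 0.205.
Overall risk P(Y=1) = π·p₁ + (1−π)·p₀ = 0.646×0.762 + 0.354×0.205 = 0.56482.
Under exogeneity, PAF = [P(Y=1) − p₀] / P(Y=1).
PAF = (0.56482 − 0.205) / 0.56482 ≈ 0.6371

PAF ≈ 0.637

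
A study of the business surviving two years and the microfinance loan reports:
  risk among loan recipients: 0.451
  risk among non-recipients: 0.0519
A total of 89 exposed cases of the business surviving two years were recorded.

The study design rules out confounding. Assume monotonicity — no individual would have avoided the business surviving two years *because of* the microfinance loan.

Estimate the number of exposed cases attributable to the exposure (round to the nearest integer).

about 79 cases

Let p₁ = 0.451, p₀ = 0.0519.
PN = (p₁ − p₀)/p₁ = (0.451 − 0.0519) / 0.451 ≈ 0.88492.
Attributable cases ≈ PN × (exposed cases) = 0.88492 × 89 ≈ 78.76.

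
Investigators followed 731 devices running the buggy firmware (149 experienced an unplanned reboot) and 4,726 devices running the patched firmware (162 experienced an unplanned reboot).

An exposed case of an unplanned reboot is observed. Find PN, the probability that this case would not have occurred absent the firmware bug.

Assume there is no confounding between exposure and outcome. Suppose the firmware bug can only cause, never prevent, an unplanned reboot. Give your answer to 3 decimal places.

p₁ = P(outcome | exposed) = 149/731 = 0.20383
p₀ = P(outcome | unexposed) = 162/4726 = 0.034278
Under exogeneity and monotonicity, PN = (p₁ − p₀) / p₁.
PN = (0.20383 − 0.034278) / 0.20383 = 0.16955 / 0.20383 ≈ 0.8318

PN ≈ 0.832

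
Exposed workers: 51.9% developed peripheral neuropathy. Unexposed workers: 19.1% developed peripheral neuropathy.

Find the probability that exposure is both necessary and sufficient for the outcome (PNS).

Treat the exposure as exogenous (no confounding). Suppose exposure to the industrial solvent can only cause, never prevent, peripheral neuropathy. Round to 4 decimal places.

PNS ≈ 0.3280

p₁ = 0.519, p₀ = 0.191.
Under exogeneity and monotonicity, PNS = p₁ − p₀.
PNS = 0.519 − 0.191 = 0.328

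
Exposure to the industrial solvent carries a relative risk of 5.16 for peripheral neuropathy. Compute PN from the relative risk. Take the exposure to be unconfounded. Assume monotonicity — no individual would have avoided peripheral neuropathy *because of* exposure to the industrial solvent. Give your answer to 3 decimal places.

PN ≈ 0.806

Under exogeneity and monotonicity, PN = (RR − 1) / RR = 1 − 1/RR.
PN = (5.16 − 1) / 5.16 = 4.16 / 5.16 ≈ 0.8062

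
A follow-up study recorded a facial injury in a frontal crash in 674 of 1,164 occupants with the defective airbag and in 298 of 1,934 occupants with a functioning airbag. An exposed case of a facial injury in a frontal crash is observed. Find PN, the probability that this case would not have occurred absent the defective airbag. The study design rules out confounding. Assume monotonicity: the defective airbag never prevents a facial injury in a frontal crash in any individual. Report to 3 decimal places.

p₁ = P(outcome | exposed) = 674/1164 = 0.57904
p₀ = P(outcome | unexposed) = 298/1934 = 0.15408
Under exogeneity and monotonicity, PN = (p₁ − p₀) / p₁.
PN = (0.57904 − 0.15408) / 0.57904 = 0.42495 / 0.57904 ≈ 0.7339

PN ≈ 0.734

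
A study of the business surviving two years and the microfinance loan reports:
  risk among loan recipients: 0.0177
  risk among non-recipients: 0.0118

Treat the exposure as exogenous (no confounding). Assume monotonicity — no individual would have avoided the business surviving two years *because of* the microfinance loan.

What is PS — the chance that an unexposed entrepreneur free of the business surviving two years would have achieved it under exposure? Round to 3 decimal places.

PS ≈ 0.006

Let p₁ = 0.0177, p₀ = 0.0118.
Under exogeneity and monotonicity, PS = (p₁ − p₀) / (1 − p₀).
PS = (0.0177 − 0.0118) / (1 − 0.0118) = 0.0059 / 0.9882 ≈ 0.0060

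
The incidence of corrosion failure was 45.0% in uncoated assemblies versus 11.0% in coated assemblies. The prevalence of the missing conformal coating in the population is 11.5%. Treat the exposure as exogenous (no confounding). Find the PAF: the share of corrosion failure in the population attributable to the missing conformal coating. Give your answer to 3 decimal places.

PAF ≈ 0.262

p₁ = 0.45, p₀ = 0.11.
Overall risk P(Y=1) = π·p₁ + (1−π)·p₀ = 0.115×0.45 + 0.885×0.11 = 0.1491.
Under exogeneity, PAF = [P(Y=1) − p₀] / P(Y=1).
PAF = (0.1491 − 0.11) / 0.1491 ≈ 0.2622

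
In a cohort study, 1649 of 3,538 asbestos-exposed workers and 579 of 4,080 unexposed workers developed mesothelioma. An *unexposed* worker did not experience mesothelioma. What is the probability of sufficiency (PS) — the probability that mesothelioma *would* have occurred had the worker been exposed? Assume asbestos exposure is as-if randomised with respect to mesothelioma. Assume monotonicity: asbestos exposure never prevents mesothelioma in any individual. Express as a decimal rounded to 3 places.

p₁ = P(outcome | exposed) = 1649/3538 = 0.46608
p₀ = P(outcome | unexposed) = 579/4080 = 0.14191
Under exogeneity and monotonicity, PS = (p₁ − p₀) / (1 − p₀).
PS = (0.46608 − 0.14191) / (1 − 0.14191) = 0.32417 / 0.85809 ≈ 0.3778

PS ≈ 0.378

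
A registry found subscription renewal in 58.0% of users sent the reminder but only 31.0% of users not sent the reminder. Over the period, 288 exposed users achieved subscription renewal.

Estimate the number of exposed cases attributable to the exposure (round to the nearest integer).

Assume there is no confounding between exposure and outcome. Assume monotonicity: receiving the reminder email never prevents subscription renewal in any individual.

about 134 cases

p₁ = 0.58, p₀ = 0.31.
PN = (p₁ − p₀)/p₁ = (0.58 − 0.31) / 0.58 ≈ 0.46552.
Attributable cases ≈ PN × (exposed cases) = 0.46552 × 288 ≈ 134.07.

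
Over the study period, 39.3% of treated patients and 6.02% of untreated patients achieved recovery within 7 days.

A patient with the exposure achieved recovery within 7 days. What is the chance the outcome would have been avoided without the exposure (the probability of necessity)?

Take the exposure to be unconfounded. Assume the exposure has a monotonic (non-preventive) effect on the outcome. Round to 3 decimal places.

p₁ = 0.393, p₀ = 0.0602.
Under exogeneity and monotonicity, PN = (p₁ − p₀) / p₁.
PN = (0.393 − 0.0602) / 0.393 = 0.3328 / 0.393 ≈ 0.8468

PN ≈ 0.847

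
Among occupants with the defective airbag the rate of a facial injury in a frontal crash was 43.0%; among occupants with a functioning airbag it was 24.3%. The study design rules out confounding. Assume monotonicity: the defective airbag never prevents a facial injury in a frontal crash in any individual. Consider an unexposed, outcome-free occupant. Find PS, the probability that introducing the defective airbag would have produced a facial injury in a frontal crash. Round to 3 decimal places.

p₁ = 0.43, p₀ = 0.243.
Under exogeneity and monotonicity, PS = (p₁ − p₀) / (1 − p₀).
PS = (0.43 − 0.243) / (1 − 0.243) = 0.187 / 0.757 ≈ 0.2470

PS ≈ 0.247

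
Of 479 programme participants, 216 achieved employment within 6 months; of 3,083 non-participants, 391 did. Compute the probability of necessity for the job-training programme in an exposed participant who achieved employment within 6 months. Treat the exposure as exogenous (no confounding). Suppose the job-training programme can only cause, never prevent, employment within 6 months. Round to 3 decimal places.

PN ≈ 0.719

p₁ = P(outcome | exposed) = 216/479 = 0.45094
p₀ = P(outcome | unexposed) = 391/3083 = 0.12682
Under exogeneity and monotonicity, PN = (p₁ − p₀) / p₁.
PN = (0.45094 − 0.12682) / 0.45094 = 0.32411 / 0.45094 ≈ 0.7188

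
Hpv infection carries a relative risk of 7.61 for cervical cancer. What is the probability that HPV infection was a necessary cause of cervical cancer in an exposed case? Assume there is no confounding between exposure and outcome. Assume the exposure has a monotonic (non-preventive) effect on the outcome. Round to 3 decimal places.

PN ≈ 0.869

Under exogeneity and monotonicity, PN = (RR − 1) / RR = 1 − 1/RR.
PN = (7.61 − 1) / 7.61 = 6.61 / 7.61 ≈ 0.8686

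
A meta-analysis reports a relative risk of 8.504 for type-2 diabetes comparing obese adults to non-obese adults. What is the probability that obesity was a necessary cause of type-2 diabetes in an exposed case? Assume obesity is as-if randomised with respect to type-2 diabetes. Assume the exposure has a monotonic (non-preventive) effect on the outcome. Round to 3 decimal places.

Under exogeneity and monotonicity, PN = (RR − 1) / RR = 1 − 1/RR.
PN = (8.504 − 1) / 8.504 = 7.504 / 8.504 ≈ 0.8824

PN ≈ 0.882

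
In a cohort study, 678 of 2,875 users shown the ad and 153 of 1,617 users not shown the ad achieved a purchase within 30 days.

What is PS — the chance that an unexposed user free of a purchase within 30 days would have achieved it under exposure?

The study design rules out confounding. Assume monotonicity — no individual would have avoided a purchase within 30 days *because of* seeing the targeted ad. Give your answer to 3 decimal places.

p₁ = P(outcome | exposed) = 678/2875 = 0.23583
p₀ = P(outcome | unexposed) = 153/1617 = 0.09462
Under exogeneity and monotonicity, PS = (p₁ − p₀) / (1 − p₀).
PS = (0.23583 − 0.09462) / (1 − 0.09462) = 0.14121 / 0.90538 ≈ 0.1560

PS ≈ 0.156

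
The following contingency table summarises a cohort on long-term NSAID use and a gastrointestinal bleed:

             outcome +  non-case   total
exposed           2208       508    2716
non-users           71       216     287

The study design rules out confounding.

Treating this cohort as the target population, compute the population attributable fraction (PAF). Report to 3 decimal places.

p₁ = P(outcome | exposed) = 2208/2716 = 0.81296
p₀ = P(outcome | unexposed) = 71/287 = 0.24739
Exposure prevalence π = 2716/3003 = 0.90443; overall risk P(Y=1) = 0.75891.
Under exogeneity, PAF = [P(Y=1) − p₀]/P(Y=1).
PAF = (0.75891 − 0.24739) / 0.75891 ≈ 0.6740

PAF ≈ 0.674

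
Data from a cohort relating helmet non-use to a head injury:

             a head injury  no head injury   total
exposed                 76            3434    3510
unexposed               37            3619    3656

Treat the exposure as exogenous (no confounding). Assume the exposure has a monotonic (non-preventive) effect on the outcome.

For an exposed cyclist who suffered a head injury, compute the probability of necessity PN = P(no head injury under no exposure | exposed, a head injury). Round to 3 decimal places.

PN ≈ 0.533

p₁ = P(outcome | exposed) = 76/3510 = 0.021652
p₀ = P(outcome | unexposed) = 37/3656 = 0.01012
Under exogeneity and monotonicity, PN = (p₁ − p₀)/p₁.
PN = (0.021652 − 0.01012) / 0.021652 ≈ 0.5326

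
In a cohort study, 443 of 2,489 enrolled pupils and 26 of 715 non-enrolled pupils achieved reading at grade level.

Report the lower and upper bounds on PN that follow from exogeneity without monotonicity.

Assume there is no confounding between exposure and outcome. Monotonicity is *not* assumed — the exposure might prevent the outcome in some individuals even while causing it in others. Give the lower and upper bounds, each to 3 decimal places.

0.796 ≤ PN ≤ 1.000

p₁ = P(outcome | exposed) = 443/2489 = 0.17798
p₀ = P(outcome | unexposed) = 26/715 = 0.036364
Under exogeneity alone the bounds on PN are max{0,(p₁−p₀)/p₁} ≤ PN ≤ min{1,(1−p₀)/p₁}.
  lower = (p₁ − p₀)/p₁ = 0.14162 / 0.17798 ≈ 0.7957
  upper = min{1, (1 − p₀)/p₁} = 0.96364 / 0.17798 ≈ 5.4142 → capped at 1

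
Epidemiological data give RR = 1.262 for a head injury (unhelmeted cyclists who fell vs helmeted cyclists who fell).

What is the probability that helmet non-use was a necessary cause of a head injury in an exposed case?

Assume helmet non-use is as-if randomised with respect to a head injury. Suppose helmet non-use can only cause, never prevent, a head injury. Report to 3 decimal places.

PN ≈ 0.208

Under exogeneity and monotonicity, PN = (RR − 1) / RR = 1 − 1/RR.
PN = (1.262 − 1) / 1.262 = 0.262 / 1.262 ≈ 0.2076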